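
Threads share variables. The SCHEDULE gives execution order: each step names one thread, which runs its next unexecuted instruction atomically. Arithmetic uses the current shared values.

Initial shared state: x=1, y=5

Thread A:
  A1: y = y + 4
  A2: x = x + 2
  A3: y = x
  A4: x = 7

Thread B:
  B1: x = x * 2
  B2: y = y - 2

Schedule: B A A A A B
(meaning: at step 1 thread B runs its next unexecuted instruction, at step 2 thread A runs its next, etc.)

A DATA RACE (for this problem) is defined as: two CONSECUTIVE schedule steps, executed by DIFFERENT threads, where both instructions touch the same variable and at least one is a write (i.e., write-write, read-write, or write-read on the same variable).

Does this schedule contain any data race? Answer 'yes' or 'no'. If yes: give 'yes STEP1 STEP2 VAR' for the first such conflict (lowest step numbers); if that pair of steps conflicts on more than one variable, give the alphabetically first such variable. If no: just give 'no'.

Steps 1,2: B(r=x,w=x) vs A(r=y,w=y). No conflict.
Steps 2,3: same thread (A). No race.
Steps 3,4: same thread (A). No race.
Steps 4,5: same thread (A). No race.
Steps 5,6: A(r=-,w=x) vs B(r=y,w=y). No conflict.

Answer: no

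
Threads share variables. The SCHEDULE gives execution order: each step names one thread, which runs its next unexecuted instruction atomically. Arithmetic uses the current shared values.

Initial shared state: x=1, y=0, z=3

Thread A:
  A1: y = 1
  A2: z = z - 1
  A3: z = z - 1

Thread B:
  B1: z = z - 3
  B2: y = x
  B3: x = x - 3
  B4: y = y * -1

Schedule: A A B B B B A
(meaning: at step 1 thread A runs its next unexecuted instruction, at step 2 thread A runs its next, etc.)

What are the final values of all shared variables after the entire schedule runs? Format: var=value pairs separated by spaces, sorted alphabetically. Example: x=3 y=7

Step 1: thread A executes A1 (y = 1). Shared: x=1 y=1 z=3. PCs: A@1 B@0
Step 2: thread A executes A2 (z = z - 1). Shared: x=1 y=1 z=2. PCs: A@2 B@0
Step 3: thread B executes B1 (z = z - 3). Shared: x=1 y=1 z=-1. PCs: A@2 B@1
Step 4: thread B executes B2 (y = x). Shared: x=1 y=1 z=-1. PCs: A@2 B@2
Step 5: thread B executes B3 (x = x - 3). Shared: x=-2 y=1 z=-1. PCs: A@2 B@3
Step 6: thread B executes B4 (y = y * -1). Shared: x=-2 y=-1 z=-1. PCs: A@2 B@4
Step 7: thread A executes A3 (z = z - 1). Shared: x=-2 y=-1 z=-2. PCs: A@3 B@4

Answer: x=-2 y=-1 z=-2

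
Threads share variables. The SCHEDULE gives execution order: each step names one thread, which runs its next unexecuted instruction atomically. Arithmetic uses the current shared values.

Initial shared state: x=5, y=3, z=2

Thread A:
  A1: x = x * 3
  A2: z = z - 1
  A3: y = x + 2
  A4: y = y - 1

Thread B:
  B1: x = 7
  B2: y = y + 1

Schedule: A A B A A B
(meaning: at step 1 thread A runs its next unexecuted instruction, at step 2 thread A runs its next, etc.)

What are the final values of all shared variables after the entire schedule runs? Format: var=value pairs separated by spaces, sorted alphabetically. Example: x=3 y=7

Step 1: thread A executes A1 (x = x * 3). Shared: x=15 y=3 z=2. PCs: A@1 B@0
Step 2: thread A executes A2 (z = z - 1). Shared: x=15 y=3 z=1. PCs: A@2 B@0
Step 3: thread B executes B1 (x = 7). Shared: x=7 y=3 z=1. PCs: A@2 B@1
Step 4: thread A executes A3 (y = x + 2). Shared: x=7 y=9 z=1. PCs: A@3 B@1
Step 5: thread A executes A4 (y = y - 1). Shared: x=7 y=8 z=1. PCs: A@4 B@1
Step 6: thread B executes B2 (y = y + 1). Shared: x=7 y=9 z=1. PCs: A@4 B@2

Answer: x=7 y=9 z=1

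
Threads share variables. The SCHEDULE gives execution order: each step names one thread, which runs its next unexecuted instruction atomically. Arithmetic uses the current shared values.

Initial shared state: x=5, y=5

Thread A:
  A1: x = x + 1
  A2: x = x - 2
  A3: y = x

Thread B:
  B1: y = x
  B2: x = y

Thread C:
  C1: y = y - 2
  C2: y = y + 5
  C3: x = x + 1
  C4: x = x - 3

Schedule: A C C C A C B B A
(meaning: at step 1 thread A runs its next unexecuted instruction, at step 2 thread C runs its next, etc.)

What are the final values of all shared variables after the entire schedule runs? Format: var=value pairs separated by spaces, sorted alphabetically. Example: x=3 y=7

Step 1: thread A executes A1 (x = x + 1). Shared: x=6 y=5. PCs: A@1 B@0 C@0
Step 2: thread C executes C1 (y = y - 2). Shared: x=6 y=3. PCs: A@1 B@0 C@1
Step 3: thread C executes C2 (y = y + 5). Shared: x=6 y=8. PCs: A@1 B@0 C@2
Step 4: thread C executes C3 (x = x + 1). Shared: x=7 y=8. PCs: A@1 B@0 C@3
Step 5: thread A executes A2 (x = x - 2). Shared: x=5 y=8. PCs: A@2 B@0 C@3
Step 6: thread C executes C4 (x = x - 3). Shared: x=2 y=8. PCs: A@2 B@0 C@4
Step 7: thread B executes B1 (y = x). Shared: x=2 y=2. PCs: A@2 B@1 C@4
Step 8: thread B executes B2 (x = y). Shared: x=2 y=2. PCs: A@2 B@2 C@4
Step 9: thread A executes A3 (y = x). Shared: x=2 y=2. PCs: A@3 B@2 C@4

Answer: x=2 y=2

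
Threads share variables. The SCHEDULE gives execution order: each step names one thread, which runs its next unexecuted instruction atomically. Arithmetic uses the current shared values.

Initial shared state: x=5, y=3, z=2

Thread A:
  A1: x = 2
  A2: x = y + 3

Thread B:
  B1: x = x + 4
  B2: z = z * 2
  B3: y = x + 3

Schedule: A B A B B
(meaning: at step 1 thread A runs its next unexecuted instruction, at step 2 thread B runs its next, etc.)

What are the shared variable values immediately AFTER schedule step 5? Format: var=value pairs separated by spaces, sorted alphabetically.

Step 1: thread A executes A1 (x = 2). Shared: x=2 y=3 z=2. PCs: A@1 B@0
Step 2: thread B executes B1 (x = x + 4). Shared: x=6 y=3 z=2. PCs: A@1 B@1
Step 3: thread A executes A2 (x = y + 3). Shared: x=6 y=3 z=2. PCs: A@2 B@1
Step 4: thread B executes B2 (z = z * 2). Shared: x=6 y=3 z=4. PCs: A@2 B@2
Step 5: thread B executes B3 (y = x + 3). Shared: x=6 y=9 z=4. PCs: A@2 B@3

Answer: x=6 y=9 z=4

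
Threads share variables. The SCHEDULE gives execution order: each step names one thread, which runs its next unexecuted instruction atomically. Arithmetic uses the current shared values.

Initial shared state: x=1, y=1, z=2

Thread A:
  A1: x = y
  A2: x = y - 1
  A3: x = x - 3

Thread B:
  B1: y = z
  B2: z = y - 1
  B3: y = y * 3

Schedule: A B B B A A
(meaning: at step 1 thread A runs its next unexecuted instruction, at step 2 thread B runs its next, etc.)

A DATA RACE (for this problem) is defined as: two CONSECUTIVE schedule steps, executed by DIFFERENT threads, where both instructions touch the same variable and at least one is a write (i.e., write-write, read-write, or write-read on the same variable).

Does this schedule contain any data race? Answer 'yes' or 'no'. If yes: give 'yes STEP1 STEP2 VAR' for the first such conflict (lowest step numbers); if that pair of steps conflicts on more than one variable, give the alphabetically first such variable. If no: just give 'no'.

Answer: yes 1 2 y

Derivation:
Steps 1,2: A(x = y) vs B(y = z). RACE on y (R-W).
Steps 2,3: same thread (B). No race.
Steps 3,4: same thread (B). No race.
Steps 4,5: B(y = y * 3) vs A(x = y - 1). RACE on y (W-R).
Steps 5,6: same thread (A). No race.
First conflict at steps 1,2.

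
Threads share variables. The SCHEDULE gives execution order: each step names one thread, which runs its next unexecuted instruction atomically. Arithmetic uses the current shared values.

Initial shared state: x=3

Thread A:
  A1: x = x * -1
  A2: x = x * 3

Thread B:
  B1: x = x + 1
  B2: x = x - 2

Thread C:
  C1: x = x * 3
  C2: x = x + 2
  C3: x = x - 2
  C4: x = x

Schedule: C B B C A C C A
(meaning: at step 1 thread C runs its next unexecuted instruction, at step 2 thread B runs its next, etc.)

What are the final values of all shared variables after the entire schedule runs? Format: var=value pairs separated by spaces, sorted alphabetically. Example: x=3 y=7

Step 1: thread C executes C1 (x = x * 3). Shared: x=9. PCs: A@0 B@0 C@1
Step 2: thread B executes B1 (x = x + 1). Shared: x=10. PCs: A@0 B@1 C@1
Step 3: thread B executes B2 (x = x - 2). Shared: x=8. PCs: A@0 B@2 C@1
Step 4: thread C executes C2 (x = x + 2). Shared: x=10. PCs: A@0 B@2 C@2
Step 5: thread A executes A1 (x = x * -1). Shared: x=-10. PCs: A@1 B@2 C@2
Step 6: thread C executes C3 (x = x - 2). Shared: x=-12. PCs: A@1 B@2 C@3
Step 7: thread C executes C4 (x = x). Shared: x=-12. PCs: A@1 B@2 C@4
Step 8: thread A executes A2 (x = x * 3). Shared: x=-36. PCs: A@2 B@2 C@4

Answer: x=-36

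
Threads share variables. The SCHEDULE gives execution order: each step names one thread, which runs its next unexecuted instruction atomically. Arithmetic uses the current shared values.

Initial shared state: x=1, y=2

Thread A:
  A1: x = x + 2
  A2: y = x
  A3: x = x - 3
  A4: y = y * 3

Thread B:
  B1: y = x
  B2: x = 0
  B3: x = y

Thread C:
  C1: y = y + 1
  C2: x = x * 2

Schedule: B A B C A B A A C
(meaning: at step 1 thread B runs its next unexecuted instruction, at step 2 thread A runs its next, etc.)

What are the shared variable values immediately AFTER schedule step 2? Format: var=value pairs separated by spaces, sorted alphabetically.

Step 1: thread B executes B1 (y = x). Shared: x=1 y=1. PCs: A@0 B@1 C@0
Step 2: thread A executes A1 (x = x + 2). Shared: x=3 y=1. PCs: A@1 B@1 C@0

Answer: x=3 y=1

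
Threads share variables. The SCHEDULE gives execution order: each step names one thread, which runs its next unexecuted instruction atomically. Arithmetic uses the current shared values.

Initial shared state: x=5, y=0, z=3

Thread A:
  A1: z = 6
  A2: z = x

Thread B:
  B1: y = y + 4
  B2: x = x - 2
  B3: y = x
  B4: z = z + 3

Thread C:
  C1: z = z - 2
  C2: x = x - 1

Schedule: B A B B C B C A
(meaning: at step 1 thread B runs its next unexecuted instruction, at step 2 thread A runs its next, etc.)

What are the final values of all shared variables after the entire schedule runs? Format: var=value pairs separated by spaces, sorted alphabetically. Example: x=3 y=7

Step 1: thread B executes B1 (y = y + 4). Shared: x=5 y=4 z=3. PCs: A@0 B@1 C@0
Step 2: thread A executes A1 (z = 6). Shared: x=5 y=4 z=6. PCs: A@1 B@1 C@0
Step 3: thread B executes B2 (x = x - 2). Shared: x=3 y=4 z=6. PCs: A@1 B@2 C@0
Step 4: thread B executes B3 (y = x). Shared: x=3 y=3 z=6. PCs: A@1 B@3 C@0
Step 5: thread C executes C1 (z = z - 2). Shared: x=3 y=3 z=4. PCs: A@1 B@3 C@1
Step 6: thread B executes B4 (z = z + 3). Shared: x=3 y=3 z=7. PCs: A@1 B@4 C@1
Step 7: thread C executes C2 (x = x - 1). Shared: x=2 y=3 z=7. PCs: A@1 B@4 C@2
Step 8: thread A executes A2 (z = x). Shared: x=2 y=3 z=2. PCs: A@2 B@4 C@2

Answer: x=2 y=3 z=2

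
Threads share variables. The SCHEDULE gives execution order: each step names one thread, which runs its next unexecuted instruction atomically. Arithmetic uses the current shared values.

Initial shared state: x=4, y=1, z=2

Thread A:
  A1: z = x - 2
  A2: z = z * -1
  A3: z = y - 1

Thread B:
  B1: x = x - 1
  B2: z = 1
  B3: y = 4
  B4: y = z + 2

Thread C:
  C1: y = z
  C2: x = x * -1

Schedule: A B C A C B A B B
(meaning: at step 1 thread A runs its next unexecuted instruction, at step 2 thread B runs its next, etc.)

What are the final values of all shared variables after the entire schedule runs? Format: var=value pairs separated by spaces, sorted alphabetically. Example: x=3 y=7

Step 1: thread A executes A1 (z = x - 2). Shared: x=4 y=1 z=2. PCs: A@1 B@0 C@0
Step 2: thread B executes B1 (x = x - 1). Shared: x=3 y=1 z=2. PCs: A@1 B@1 C@0
Step 3: thread C executes C1 (y = z). Shared: x=3 y=2 z=2. PCs: A@1 B@1 C@1
Step 4: thread A executes A2 (z = z * -1). Shared: x=3 y=2 z=-2. PCs: A@2 B@1 C@1
Step 5: thread C executes C2 (x = x * -1). Shared: x=-3 y=2 z=-2. PCs: A@2 B@1 C@2
Step 6: thread B executes B2 (z = 1). Shared: x=-3 y=2 z=1. PCs: A@2 B@2 C@2
Step 7: thread A executes A3 (z = y - 1). Shared: x=-3 y=2 z=1. PCs: A@3 B@2 C@2
Step 8: thread B executes B3 (y = 4). Shared: x=-3 y=4 z=1. PCs: A@3 B@3 C@2
Step 9: thread B executes B4 (y = z + 2). Shared: x=-3 y=3 z=1. PCs: A@3 B@4 C@2

Answer: x=-3 y=3 z=1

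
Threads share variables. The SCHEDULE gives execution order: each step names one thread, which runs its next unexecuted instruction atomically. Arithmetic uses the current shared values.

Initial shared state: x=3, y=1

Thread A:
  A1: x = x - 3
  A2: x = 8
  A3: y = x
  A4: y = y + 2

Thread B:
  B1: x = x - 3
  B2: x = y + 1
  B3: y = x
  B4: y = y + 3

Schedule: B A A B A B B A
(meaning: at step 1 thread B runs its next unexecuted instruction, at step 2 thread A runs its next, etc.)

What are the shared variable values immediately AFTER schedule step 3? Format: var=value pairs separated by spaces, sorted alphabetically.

Step 1: thread B executes B1 (x = x - 3). Shared: x=0 y=1. PCs: A@0 B@1
Step 2: thread A executes A1 (x = x - 3). Shared: x=-3 y=1. PCs: A@1 B@1
Step 3: thread A executes A2 (x = 8). Shared: x=8 y=1. PCs: A@2 B@1

Answer: x=8 y=1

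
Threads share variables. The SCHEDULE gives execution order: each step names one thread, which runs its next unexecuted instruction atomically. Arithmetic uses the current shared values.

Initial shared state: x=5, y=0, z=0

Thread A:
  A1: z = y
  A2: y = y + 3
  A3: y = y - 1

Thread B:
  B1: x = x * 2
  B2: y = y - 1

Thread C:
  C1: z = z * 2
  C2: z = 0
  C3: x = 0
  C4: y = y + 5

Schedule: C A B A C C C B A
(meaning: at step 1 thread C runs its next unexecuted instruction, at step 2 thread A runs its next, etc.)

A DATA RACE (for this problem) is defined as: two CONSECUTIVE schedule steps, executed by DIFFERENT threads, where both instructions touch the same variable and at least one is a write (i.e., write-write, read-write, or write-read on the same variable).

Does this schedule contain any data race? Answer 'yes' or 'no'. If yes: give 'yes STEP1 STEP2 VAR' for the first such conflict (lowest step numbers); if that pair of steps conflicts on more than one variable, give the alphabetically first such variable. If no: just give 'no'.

Steps 1,2: C(z = z * 2) vs A(z = y). RACE on z (W-W).
Steps 2,3: A(r=y,w=z) vs B(r=x,w=x). No conflict.
Steps 3,4: B(r=x,w=x) vs A(r=y,w=y). No conflict.
Steps 4,5: A(r=y,w=y) vs C(r=-,w=z). No conflict.
Steps 5,6: same thread (C). No race.
Steps 6,7: same thread (C). No race.
Steps 7,8: C(y = y + 5) vs B(y = y - 1). RACE on y (W-W).
Steps 8,9: B(y = y - 1) vs A(y = y - 1). RACE on y (W-W).
First conflict at steps 1,2.

Answer: yes 1 2 z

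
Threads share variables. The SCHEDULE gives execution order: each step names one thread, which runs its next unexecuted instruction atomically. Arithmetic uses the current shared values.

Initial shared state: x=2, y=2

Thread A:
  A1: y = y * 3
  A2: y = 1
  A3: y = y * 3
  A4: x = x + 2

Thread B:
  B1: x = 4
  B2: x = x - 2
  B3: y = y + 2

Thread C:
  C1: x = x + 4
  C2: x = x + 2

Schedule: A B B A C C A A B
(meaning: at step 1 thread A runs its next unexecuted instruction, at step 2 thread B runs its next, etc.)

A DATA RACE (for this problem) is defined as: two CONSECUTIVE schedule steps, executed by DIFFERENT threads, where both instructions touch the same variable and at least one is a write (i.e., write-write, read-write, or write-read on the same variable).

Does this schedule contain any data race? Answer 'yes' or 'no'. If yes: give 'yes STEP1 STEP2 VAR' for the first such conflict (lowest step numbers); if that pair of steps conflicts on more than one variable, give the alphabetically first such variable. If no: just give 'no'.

Answer: no

Derivation:
Steps 1,2: A(r=y,w=y) vs B(r=-,w=x). No conflict.
Steps 2,3: same thread (B). No race.
Steps 3,4: B(r=x,w=x) vs A(r=-,w=y). No conflict.
Steps 4,5: A(r=-,w=y) vs C(r=x,w=x). No conflict.
Steps 5,6: same thread (C). No race.
Steps 6,7: C(r=x,w=x) vs A(r=y,w=y). No conflict.
Steps 7,8: same thread (A). No race.
Steps 8,9: A(r=x,w=x) vs B(r=y,w=y). No conflict.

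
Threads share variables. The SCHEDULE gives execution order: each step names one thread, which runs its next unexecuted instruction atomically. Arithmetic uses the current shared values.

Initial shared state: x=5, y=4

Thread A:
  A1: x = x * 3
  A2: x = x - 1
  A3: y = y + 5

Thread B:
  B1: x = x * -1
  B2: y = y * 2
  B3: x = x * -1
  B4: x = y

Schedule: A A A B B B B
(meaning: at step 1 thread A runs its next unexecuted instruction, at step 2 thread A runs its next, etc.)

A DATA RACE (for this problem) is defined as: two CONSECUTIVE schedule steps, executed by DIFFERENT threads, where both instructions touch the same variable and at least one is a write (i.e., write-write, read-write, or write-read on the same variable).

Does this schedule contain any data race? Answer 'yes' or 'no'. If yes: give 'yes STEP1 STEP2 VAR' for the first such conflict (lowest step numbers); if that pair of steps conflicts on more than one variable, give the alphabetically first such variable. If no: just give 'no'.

Answer: no

Derivation:
Steps 1,2: same thread (A). No race.
Steps 2,3: same thread (A). No race.
Steps 3,4: A(r=y,w=y) vs B(r=x,w=x). No conflict.
Steps 4,5: same thread (B). No race.
Steps 5,6: same thread (B). No race.
Steps 6,7: same thread (B). No race.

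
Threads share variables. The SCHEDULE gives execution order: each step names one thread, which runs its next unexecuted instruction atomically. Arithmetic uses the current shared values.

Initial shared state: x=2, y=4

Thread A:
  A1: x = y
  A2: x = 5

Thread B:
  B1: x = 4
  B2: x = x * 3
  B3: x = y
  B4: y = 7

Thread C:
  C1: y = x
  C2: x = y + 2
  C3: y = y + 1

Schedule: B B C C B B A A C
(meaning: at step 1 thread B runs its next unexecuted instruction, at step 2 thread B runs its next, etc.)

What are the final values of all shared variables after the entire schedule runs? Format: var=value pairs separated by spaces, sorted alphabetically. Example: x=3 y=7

Step 1: thread B executes B1 (x = 4). Shared: x=4 y=4. PCs: A@0 B@1 C@0
Step 2: thread B executes B2 (x = x * 3). Shared: x=12 y=4. PCs: A@0 B@2 C@0
Step 3: thread C executes C1 (y = x). Shared: x=12 y=12. PCs: A@0 B@2 C@1
Step 4: thread C executes C2 (x = y + 2). Shared: x=14 y=12. PCs: A@0 B@2 C@2
Step 5: thread B executes B3 (x = y). Shared: x=12 y=12. PCs: A@0 B@3 C@2
Step 6: thread B executes B4 (y = 7). Shared: x=12 y=7. PCs: A@0 B@4 C@2
Step 7: thread A executes A1 (x = y). Shared: x=7 y=7. PCs: A@1 B@4 C@2
Step 8: thread A executes A2 (x = 5). Shared: x=5 y=7. PCs: A@2 B@4 C@2
Step 9: thread C executes C3 (y = y + 1). Shared: x=5 y=8. PCs: A@2 B@4 C@3

Answer: x=5 y=8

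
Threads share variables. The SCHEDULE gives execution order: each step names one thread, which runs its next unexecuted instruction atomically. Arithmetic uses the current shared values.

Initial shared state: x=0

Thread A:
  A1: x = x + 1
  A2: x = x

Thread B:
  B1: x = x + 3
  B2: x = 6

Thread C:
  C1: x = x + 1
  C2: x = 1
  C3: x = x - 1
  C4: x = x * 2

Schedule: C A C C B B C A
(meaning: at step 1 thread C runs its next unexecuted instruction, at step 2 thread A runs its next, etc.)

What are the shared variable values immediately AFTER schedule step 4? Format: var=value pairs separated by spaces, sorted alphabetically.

Answer: x=0

Derivation:
Step 1: thread C executes C1 (x = x + 1). Shared: x=1. PCs: A@0 B@0 C@1
Step 2: thread A executes A1 (x = x + 1). Shared: x=2. PCs: A@1 B@0 C@1
Step 3: thread C executes C2 (x = 1). Shared: x=1. PCs: A@1 B@0 C@2
Step 4: thread C executes C3 (x = x - 1). Shared: x=0. PCs: A@1 B@0 C@3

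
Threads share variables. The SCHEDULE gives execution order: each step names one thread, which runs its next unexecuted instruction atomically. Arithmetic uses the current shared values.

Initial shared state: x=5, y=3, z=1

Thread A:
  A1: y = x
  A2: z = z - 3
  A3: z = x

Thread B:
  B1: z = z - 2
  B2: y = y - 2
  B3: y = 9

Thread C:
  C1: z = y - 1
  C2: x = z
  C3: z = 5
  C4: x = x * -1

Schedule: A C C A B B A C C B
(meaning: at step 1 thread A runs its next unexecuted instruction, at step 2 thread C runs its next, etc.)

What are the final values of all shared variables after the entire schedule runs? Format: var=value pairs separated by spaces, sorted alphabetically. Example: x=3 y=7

Step 1: thread A executes A1 (y = x). Shared: x=5 y=5 z=1. PCs: A@1 B@0 C@0
Step 2: thread C executes C1 (z = y - 1). Shared: x=5 y=5 z=4. PCs: A@1 B@0 C@1
Step 3: thread C executes C2 (x = z). Shared: x=4 y=5 z=4. PCs: A@1 B@0 C@2
Step 4: thread A executes A2 (z = z - 3). Shared: x=4 y=5 z=1. PCs: A@2 B@0 C@2
Step 5: thread B executes B1 (z = z - 2). Shared: x=4 y=5 z=-1. PCs: A@2 B@1 C@2
Step 6: thread B executes B2 (y = y - 2). Shared: x=4 y=3 z=-1. PCs: A@2 B@2 C@2
Step 7: thread A executes A3 (z = x). Shared: x=4 y=3 z=4. PCs: A@3 B@2 C@2
Step 8: thread C executes C3 (z = 5). Shared: x=4 y=3 z=5. PCs: A@3 B@2 C@3
Step 9: thread C executes C4 (x = x * -1). Shared: x=-4 y=3 z=5. PCs: A@3 B@2 C@4
Step 10: thread B executes B3 (y = 9). Shared: x=-4 y=9 z=5. PCs: A@3 B@3 C@4

Answer: x=-4 y=9 z=5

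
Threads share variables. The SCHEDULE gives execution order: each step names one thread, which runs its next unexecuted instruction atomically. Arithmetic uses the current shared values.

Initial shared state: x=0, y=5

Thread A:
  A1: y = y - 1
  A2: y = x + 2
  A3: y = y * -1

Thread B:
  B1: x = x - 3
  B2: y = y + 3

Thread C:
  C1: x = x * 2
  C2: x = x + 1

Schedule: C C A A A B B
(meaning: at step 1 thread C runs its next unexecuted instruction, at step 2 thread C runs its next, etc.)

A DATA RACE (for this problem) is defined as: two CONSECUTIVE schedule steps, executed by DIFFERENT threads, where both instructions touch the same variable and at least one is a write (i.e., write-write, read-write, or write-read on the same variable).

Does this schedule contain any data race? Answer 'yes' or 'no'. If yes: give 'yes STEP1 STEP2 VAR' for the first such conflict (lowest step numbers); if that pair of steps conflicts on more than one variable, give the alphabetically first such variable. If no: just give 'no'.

Steps 1,2: same thread (C). No race.
Steps 2,3: C(r=x,w=x) vs A(r=y,w=y). No conflict.
Steps 3,4: same thread (A). No race.
Steps 4,5: same thread (A). No race.
Steps 5,6: A(r=y,w=y) vs B(r=x,w=x). No conflict.
Steps 6,7: same thread (B). No race.

Answer: no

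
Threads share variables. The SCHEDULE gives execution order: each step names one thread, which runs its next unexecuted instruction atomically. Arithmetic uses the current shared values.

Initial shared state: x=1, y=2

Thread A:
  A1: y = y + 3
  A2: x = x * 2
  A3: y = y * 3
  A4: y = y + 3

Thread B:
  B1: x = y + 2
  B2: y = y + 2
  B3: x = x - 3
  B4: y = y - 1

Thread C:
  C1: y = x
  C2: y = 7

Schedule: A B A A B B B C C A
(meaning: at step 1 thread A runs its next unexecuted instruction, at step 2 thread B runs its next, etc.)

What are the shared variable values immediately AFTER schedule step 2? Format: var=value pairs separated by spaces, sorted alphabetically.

Answer: x=7 y=5

Derivation:
Step 1: thread A executes A1 (y = y + 3). Shared: x=1 y=5. PCs: A@1 B@0 C@0
Step 2: thread B executes B1 (x = y + 2). Shared: x=7 y=5. PCs: A@1 B@1 C@0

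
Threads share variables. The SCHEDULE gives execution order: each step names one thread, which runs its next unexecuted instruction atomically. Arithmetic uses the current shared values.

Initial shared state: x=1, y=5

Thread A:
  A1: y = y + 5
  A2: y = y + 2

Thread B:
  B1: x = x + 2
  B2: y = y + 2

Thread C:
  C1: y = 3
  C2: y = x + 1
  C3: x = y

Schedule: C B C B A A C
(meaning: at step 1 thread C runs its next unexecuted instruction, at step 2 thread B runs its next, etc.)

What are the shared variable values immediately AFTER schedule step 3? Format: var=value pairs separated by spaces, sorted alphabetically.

Answer: x=3 y=4

Derivation:
Step 1: thread C executes C1 (y = 3). Shared: x=1 y=3. PCs: A@0 B@0 C@1
Step 2: thread B executes B1 (x = x + 2). Shared: x=3 y=3. PCs: A@0 B@1 C@1
Step 3: thread C executes C2 (y = x + 1). Shared: x=3 y=4. PCs: A@0 B@1 C@2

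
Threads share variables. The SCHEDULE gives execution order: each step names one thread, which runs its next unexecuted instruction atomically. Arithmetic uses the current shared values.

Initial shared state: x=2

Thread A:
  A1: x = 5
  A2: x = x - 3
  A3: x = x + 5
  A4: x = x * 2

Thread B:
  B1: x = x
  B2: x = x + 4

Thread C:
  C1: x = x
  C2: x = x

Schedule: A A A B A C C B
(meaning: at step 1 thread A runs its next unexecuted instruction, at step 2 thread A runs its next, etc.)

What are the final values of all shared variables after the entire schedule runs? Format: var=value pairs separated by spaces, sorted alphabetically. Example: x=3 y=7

Step 1: thread A executes A1 (x = 5). Shared: x=5. PCs: A@1 B@0 C@0
Step 2: thread A executes A2 (x = x - 3). Shared: x=2. PCs: A@2 B@0 C@0
Step 3: thread A executes A3 (x = x + 5). Shared: x=7. PCs: A@3 B@0 C@0
Step 4: thread B executes B1 (x = x). Shared: x=7. PCs: A@3 B@1 C@0
Step 5: thread A executes A4 (x = x * 2). Shared: x=14. PCs: A@4 B@1 C@0
Step 6: thread C executes C1 (x = x). Shared: x=14. PCs: A@4 B@1 C@1
Step 7: thread C executes C2 (x = x). Shared: x=14. PCs: A@4 B@1 C@2
Step 8: thread B executes B2 (x = x + 4). Shared: x=18. PCs: A@4 B@2 C@2

Answer: x=18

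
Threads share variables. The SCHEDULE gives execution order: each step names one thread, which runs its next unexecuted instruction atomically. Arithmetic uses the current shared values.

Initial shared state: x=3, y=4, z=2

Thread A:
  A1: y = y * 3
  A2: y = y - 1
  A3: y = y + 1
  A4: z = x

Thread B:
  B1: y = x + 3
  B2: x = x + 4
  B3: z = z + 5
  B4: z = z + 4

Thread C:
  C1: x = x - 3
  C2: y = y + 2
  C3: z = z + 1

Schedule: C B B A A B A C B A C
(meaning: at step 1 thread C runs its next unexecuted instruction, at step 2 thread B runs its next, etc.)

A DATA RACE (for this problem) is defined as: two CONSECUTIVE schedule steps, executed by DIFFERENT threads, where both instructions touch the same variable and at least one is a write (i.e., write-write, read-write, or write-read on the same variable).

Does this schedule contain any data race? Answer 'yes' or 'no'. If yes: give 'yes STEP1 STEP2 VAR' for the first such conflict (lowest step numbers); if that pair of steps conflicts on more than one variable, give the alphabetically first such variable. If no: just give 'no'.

Answer: yes 1 2 x

Derivation:
Steps 1,2: C(x = x - 3) vs B(y = x + 3). RACE on x (W-R).
Steps 2,3: same thread (B). No race.
Steps 3,4: B(r=x,w=x) vs A(r=y,w=y). No conflict.
Steps 4,5: same thread (A). No race.
Steps 5,6: A(r=y,w=y) vs B(r=z,w=z). No conflict.
Steps 6,7: B(r=z,w=z) vs A(r=y,w=y). No conflict.
Steps 7,8: A(y = y + 1) vs C(y = y + 2). RACE on y (W-W).
Steps 8,9: C(r=y,w=y) vs B(r=z,w=z). No conflict.
Steps 9,10: B(z = z + 4) vs A(z = x). RACE on z (W-W).
Steps 10,11: A(z = x) vs C(z = z + 1). RACE on z (W-W).
First conflict at steps 1,2.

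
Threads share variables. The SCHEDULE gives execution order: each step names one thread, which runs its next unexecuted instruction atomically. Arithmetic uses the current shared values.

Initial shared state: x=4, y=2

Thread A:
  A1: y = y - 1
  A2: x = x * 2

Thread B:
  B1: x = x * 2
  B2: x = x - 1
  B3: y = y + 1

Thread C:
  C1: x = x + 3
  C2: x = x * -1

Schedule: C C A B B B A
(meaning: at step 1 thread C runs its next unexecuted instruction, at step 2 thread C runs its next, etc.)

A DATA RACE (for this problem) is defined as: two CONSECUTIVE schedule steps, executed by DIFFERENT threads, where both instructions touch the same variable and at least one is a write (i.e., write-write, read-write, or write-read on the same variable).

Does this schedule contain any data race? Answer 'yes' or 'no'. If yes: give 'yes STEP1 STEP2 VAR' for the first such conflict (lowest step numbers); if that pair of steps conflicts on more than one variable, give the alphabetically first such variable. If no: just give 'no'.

Steps 1,2: same thread (C). No race.
Steps 2,3: C(r=x,w=x) vs A(r=y,w=y). No conflict.
Steps 3,4: A(r=y,w=y) vs B(r=x,w=x). No conflict.
Steps 4,5: same thread (B). No race.
Steps 5,6: same thread (B). No race.
Steps 6,7: B(r=y,w=y) vs A(r=x,w=x). No conflict.

Answer: no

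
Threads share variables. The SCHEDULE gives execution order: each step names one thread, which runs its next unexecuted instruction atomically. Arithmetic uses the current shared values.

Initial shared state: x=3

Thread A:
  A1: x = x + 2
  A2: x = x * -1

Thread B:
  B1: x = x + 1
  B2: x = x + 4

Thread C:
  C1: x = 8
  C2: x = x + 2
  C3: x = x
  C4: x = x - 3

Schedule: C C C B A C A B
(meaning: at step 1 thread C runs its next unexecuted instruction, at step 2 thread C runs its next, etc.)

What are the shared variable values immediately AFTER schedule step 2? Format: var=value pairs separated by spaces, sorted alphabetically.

Step 1: thread C executes C1 (x = 8). Shared: x=8. PCs: A@0 B@0 C@1
Step 2: thread C executes C2 (x = x + 2). Shared: x=10. PCs: A@0 B@0 C@2

Answer: x=10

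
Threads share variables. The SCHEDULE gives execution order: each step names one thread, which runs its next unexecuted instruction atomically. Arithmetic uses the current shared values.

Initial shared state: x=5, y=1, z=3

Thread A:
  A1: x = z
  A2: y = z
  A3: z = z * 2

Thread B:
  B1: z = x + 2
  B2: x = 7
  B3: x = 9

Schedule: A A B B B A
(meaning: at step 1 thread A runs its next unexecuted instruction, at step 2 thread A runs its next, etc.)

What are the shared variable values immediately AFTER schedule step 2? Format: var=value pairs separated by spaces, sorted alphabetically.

Step 1: thread A executes A1 (x = z). Shared: x=3 y=1 z=3. PCs: A@1 B@0
Step 2: thread A executes A2 (y = z). Shared: x=3 y=3 z=3. PCs: A@2 B@0

Answer: x=3 y=3 z=3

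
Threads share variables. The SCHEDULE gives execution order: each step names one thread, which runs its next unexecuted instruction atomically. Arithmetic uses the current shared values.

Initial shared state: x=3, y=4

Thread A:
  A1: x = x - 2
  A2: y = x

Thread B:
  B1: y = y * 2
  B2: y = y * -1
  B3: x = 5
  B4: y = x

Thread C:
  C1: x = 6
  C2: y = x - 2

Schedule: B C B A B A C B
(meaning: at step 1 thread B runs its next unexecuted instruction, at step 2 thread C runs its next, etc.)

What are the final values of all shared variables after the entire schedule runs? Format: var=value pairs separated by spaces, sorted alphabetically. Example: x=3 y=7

Step 1: thread B executes B1 (y = y * 2). Shared: x=3 y=8. PCs: A@0 B@1 C@0
Step 2: thread C executes C1 (x = 6). Shared: x=6 y=8. PCs: A@0 B@1 C@1
Step 3: thread B executes B2 (y = y * -1). Shared: x=6 y=-8. PCs: A@0 B@2 C@1
Step 4: thread A executes A1 (x = x - 2). Shared: x=4 y=-8. PCs: A@1 B@2 C@1
Step 5: thread B executes B3 (x = 5). Shared: x=5 y=-8. PCs: A@1 B@3 C@1
Step 6: thread A executes A2 (y = x). Shared: x=5 y=5. PCs: A@2 B@3 C@1
Step 7: thread C executes C2 (y = x - 2). Shared: x=5 y=3. PCs: A@2 B@3 C@2
Step 8: thread B executes B4 (y = x). Shared: x=5 y=5. PCs: A@2 B@4 C@2

Answer: x=5 y=5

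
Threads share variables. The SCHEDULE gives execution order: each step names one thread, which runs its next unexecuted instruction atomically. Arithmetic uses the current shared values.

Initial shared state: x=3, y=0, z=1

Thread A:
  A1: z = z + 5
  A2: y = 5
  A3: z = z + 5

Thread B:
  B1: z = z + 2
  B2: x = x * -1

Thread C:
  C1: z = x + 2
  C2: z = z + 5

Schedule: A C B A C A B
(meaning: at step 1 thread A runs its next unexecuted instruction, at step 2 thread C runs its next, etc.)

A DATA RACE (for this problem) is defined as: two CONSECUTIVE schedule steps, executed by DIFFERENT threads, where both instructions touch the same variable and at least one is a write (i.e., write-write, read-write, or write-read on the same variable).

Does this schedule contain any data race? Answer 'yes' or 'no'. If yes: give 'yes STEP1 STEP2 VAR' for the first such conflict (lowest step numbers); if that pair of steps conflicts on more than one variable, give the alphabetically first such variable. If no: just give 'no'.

Answer: yes 1 2 z

Derivation:
Steps 1,2: A(z = z + 5) vs C(z = x + 2). RACE on z (W-W).
Steps 2,3: C(z = x + 2) vs B(z = z + 2). RACE on z (W-W).
Steps 3,4: B(r=z,w=z) vs A(r=-,w=y). No conflict.
Steps 4,5: A(r=-,w=y) vs C(r=z,w=z). No conflict.
Steps 5,6: C(z = z + 5) vs A(z = z + 5). RACE on z (W-W).
Steps 6,7: A(r=z,w=z) vs B(r=x,w=x). No conflict.
First conflict at steps 1,2.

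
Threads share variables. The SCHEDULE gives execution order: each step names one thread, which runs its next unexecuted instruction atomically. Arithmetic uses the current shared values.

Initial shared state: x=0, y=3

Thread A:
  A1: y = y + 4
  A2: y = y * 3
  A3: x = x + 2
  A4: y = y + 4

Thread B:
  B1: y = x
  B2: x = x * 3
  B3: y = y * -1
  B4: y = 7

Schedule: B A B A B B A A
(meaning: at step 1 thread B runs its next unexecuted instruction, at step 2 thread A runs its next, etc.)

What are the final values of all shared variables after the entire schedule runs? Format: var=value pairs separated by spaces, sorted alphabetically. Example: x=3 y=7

Step 1: thread B executes B1 (y = x). Shared: x=0 y=0. PCs: A@0 B@1
Step 2: thread A executes A1 (y = y + 4). Shared: x=0 y=4. PCs: A@1 B@1
Step 3: thread B executes B2 (x = x * 3). Shared: x=0 y=4. PCs: A@1 B@2
Step 4: thread A executes A2 (y = y * 3). Shared: x=0 y=12. PCs: A@2 B@2
Step 5: thread B executes B3 (y = y * -1). Shared: x=0 y=-12. PCs: A@2 B@3
Step 6: thread B executes B4 (y = 7). Shared: x=0 y=7. PCs: A@2 B@4
Step 7: thread A executes A3 (x = x + 2). Shared: x=2 y=7. PCs: A@3 B@4
Step 8: thread A executes A4 (y = y + 4). Shared: x=2 y=11. PCs: A@4 B@4

Answer: x=2 y=11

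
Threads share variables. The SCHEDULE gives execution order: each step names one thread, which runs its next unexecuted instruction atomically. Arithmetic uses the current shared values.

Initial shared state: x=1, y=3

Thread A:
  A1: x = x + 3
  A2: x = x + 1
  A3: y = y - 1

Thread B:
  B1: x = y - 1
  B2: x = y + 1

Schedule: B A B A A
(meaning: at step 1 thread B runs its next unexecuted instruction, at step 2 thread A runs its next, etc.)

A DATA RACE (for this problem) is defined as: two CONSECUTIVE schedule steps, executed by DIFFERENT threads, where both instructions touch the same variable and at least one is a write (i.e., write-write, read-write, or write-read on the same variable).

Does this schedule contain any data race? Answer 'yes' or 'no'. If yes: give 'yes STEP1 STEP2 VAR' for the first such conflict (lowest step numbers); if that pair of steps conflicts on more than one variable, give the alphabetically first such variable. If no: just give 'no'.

Steps 1,2: B(x = y - 1) vs A(x = x + 3). RACE on x (W-W).
Steps 2,3: A(x = x + 3) vs B(x = y + 1). RACE on x (W-W).
Steps 3,4: B(x = y + 1) vs A(x = x + 1). RACE on x (W-W).
Steps 4,5: same thread (A). No race.
First conflict at steps 1,2.

Answer: yes 1 2 x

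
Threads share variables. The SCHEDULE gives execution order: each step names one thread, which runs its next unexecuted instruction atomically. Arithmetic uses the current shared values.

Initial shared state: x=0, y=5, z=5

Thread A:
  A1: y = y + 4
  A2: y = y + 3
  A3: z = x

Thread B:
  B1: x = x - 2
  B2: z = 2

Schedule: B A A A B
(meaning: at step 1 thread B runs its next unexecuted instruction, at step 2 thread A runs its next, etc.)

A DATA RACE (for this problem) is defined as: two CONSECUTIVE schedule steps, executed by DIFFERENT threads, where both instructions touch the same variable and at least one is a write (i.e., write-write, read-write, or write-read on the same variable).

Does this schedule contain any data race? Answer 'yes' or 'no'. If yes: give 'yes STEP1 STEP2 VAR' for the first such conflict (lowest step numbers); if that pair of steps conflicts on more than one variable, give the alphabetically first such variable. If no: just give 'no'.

Steps 1,2: B(r=x,w=x) vs A(r=y,w=y). No conflict.
Steps 2,3: same thread (A). No race.
Steps 3,4: same thread (A). No race.
Steps 4,5: A(z = x) vs B(z = 2). RACE on z (W-W).
First conflict at steps 4,5.

Answer: yes 4 5 z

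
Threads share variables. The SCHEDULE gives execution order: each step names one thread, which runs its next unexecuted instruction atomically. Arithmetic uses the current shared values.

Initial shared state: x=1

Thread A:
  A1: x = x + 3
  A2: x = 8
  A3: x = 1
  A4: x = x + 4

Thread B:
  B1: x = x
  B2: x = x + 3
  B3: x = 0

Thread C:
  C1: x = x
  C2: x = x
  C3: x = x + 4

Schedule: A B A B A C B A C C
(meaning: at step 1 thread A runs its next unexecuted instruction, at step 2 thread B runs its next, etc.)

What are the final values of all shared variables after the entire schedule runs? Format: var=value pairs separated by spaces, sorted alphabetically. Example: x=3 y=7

Step 1: thread A executes A1 (x = x + 3). Shared: x=4. PCs: A@1 B@0 C@0
Step 2: thread B executes B1 (x = x). Shared: x=4. PCs: A@1 B@1 C@0
Step 3: thread A executes A2 (x = 8). Shared: x=8. PCs: A@2 B@1 C@0
Step 4: thread B executes B2 (x = x + 3). Shared: x=11. PCs: A@2 B@2 C@0
Step 5: thread A executes A3 (x = 1). Shared: x=1. PCs: A@3 B@2 C@0
Step 6: thread C executes C1 (x = x). Shared: x=1. PCs: A@3 B@2 C@1
Step 7: thread B executes B3 (x = 0). Shared: x=0. PCs: A@3 B@3 C@1
Step 8: thread A executes A4 (x = x + 4). Shared: x=4. PCs: A@4 B@3 C@1
Step 9: thread C executes C2 (x = x). Shared: x=4. PCs: A@4 B@3 C@2
Step 10: thread C executes C3 (x = x + 4). Shared: x=8. PCs: A@4 B@3 C@3

Answer: x=8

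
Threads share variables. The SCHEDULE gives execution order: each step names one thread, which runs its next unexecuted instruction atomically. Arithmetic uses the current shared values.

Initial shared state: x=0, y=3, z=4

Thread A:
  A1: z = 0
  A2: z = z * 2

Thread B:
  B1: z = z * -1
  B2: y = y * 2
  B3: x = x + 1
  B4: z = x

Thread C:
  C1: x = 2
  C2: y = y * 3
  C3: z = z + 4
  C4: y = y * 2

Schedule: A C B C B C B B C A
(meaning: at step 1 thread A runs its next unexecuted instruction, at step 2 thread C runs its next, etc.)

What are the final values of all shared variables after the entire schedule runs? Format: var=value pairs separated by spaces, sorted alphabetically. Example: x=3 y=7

Answer: x=3 y=36 z=6

Derivation:
Step 1: thread A executes A1 (z = 0). Shared: x=0 y=3 z=0. PCs: A@1 B@0 C@0
Step 2: thread C executes C1 (x = 2). Shared: x=2 y=3 z=0. PCs: A@1 B@0 C@1
Step 3: thread B executes B1 (z = z * -1). Shared: x=2 y=3 z=0. PCs: A@1 B@1 C@1
Step 4: thread C executes C2 (y = y * 3). Shared: x=2 y=9 z=0. PCs: A@1 B@1 C@2
Step 5: thread B executes B2 (y = y * 2). Shared: x=2 y=18 z=0. PCs: A@1 B@2 C@2
Step 6: thread C executes C3 (z = z + 4). Shared: x=2 y=18 z=4. PCs: A@1 B@2 C@3
Step 7: thread B executes B3 (x = x + 1). Shared: x=3 y=18 z=4. PCs: A@1 B@3 C@3
Step 8: thread B executes B4 (z = x). Shared: x=3 y=18 z=3. PCs: A@1 B@4 C@3
Step 9: thread C executes C4 (y = y * 2). Shared: x=3 y=36 z=3. PCs: A@1 B@4 C@4
Step 10: thread A executes A2 (z = z * 2). Shared: x=3 y=36 z=6. PCs: A@2 B@4 C@4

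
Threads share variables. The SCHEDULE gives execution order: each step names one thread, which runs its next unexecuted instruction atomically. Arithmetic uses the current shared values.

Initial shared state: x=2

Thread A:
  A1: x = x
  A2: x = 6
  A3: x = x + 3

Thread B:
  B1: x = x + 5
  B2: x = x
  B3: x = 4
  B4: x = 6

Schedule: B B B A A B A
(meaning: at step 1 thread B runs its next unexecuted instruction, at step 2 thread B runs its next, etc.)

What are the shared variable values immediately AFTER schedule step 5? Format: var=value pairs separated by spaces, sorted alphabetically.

Step 1: thread B executes B1 (x = x + 5). Shared: x=7. PCs: A@0 B@1
Step 2: thread B executes B2 (x = x). Shared: x=7. PCs: A@0 B@2
Step 3: thread B executes B3 (x = 4). Shared: x=4. PCs: A@0 B@3
Step 4: thread A executes A1 (x = x). Shared: x=4. PCs: A@1 B@3
Step 5: thread A executes A2 (x = 6). Shared: x=6. PCs: A@2 B@3

Answer: x=6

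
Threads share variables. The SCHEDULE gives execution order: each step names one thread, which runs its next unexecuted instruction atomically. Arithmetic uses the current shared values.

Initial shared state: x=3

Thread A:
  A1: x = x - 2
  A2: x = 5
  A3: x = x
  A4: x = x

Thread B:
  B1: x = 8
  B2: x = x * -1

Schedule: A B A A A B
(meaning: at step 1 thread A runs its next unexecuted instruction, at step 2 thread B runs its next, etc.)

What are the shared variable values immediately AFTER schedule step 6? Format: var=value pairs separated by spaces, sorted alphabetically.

Step 1: thread A executes A1 (x = x - 2). Shared: x=1. PCs: A@1 B@0
Step 2: thread B executes B1 (x = 8). Shared: x=8. PCs: A@1 B@1
Step 3: thread A executes A2 (x = 5). Shared: x=5. PCs: A@2 B@1
Step 4: thread A executes A3 (x = x). Shared: x=5. PCs: A@3 B@1
Step 5: thread A executes A4 (x = x). Shared: x=5. PCs: A@4 B@1
Step 6: thread B executes B2 (x = x * -1). Shared: x=-5. PCs: A@4 B@2

Answer: x=-5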